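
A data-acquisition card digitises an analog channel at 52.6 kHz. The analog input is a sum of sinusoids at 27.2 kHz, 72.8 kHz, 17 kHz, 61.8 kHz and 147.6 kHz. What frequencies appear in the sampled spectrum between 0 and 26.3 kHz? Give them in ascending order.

9.2 kHz, 10.2 kHz, 17 kHz, 20.2 kHz, 25.4 kHz

fs/2 = 26.3 kHz.
27.2 kHz > fs/2 = 26.3 kHz, folds to fs − 27.2 kHz = 25.4 kHz.
72.8 kHz mod fs = 20.2 kHz.
20.2 kHz ≤ fs/2 = 26.3 kHz, appears at 20.2 kHz.
17 kHz ≤ fs/2 = 26.3 kHz, passes unchanged.
61.8 kHz mod fs = 9.2 kHz.
9.2 kHz ≤ fs/2 = 26.3 kHz, appears at 9.2 kHz.
147.6 kHz mod fs = 42.4 kHz.
42.4 kHz > fs/2 = 26.3 kHz, folds to fs − 42.4 kHz = 10.2 kHz.
Distinct values: {9.2 kHz, 10.2 kHz, 17 kHz, 20.2 kHz, 25.4 kHz}.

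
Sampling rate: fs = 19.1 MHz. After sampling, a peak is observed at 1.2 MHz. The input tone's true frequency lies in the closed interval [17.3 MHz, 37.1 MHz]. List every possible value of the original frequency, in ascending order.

17.9 MHz, 20.3 MHz, 37 MHz

Frequencies that alias to 1.2 MHz are k·fs ± 1.2 MHz for integer k ≥ 0.
k=0: 1.2 MHz.
k=1: 17.9 MHz, 20.3 MHz.
k=2: 37 MHz, 39.4 MHz.
k=3: 56.1 MHz, 58.5 MHz.
Within [17.3 MHz, 37.1 MHz]: 17.9 MHz, 20.3 MHz, 37 MHz.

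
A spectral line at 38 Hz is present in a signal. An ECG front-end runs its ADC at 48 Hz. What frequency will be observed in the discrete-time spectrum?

38 Hz > fs/2 = 24 Hz, folds to fs − 38 Hz = 10 Hz.

10 Hz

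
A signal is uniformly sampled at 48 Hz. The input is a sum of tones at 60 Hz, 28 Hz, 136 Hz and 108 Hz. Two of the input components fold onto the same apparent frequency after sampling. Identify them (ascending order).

60 Hz, 108 Hz

fs/2 = 24 Hz.
60 Hz mod fs = 12 Hz.
12 Hz ≤ fs/2 = 24 Hz, appears at 12 Hz.
28 Hz > fs/2 = 24 Hz, folds to fs − 28 Hz = 20 Hz.
136 Hz mod fs = 40 Hz.
40 Hz > fs/2 = 24 Hz, folds to fs − 40 Hz = 8 Hz.
108 Hz mod fs = 12 Hz.
12 Hz ≤ fs/2 = 24 Hz, appears at 12 Hz.
60 Hz and 108 Hz both map to 12 Hz.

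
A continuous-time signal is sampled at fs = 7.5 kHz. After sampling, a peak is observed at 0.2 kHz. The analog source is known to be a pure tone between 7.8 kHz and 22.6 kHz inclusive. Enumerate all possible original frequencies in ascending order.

14.8 kHz, 15.2 kHz, 22.3 kHz

Frequencies that alias to 0.2 kHz are k·fs ± 0.2 kHz for integer k ≥ 0.
k=0: 0.2 kHz.
k=1: 7.3 kHz, 7.7 kHz.
k=2: 14.8 kHz, 15.2 kHz.
k=3: 22.3 kHz, 22.7 kHz.
k=4: 29.8 kHz, 30.2 kHz.
Within [7.8 kHz, 22.6 kHz]: 14.8 kHz, 15.2 kHz, 22.3 kHz.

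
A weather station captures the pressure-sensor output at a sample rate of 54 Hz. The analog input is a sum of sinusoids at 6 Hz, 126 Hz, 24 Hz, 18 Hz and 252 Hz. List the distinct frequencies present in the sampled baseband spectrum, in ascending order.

6 Hz, 18 Hz, 24 Hz

fs/2 = 27 Hz.
6 Hz ≤ fs/2 = 27 Hz, passes unchanged.
126 Hz mod fs = 18 Hz.
18 Hz ≤ fs/2 = 27 Hz, appears at 18 Hz.
24 Hz ≤ fs/2 = 27 Hz, passes unchanged.
18 Hz ≤ fs/2 = 27 Hz, passes unchanged.
252 Hz mod fs = 36 Hz.
36 Hz > fs/2 = 27 Hz, folds to fs − 36 Hz = 18 Hz.
Distinct values: {6 Hz, 18 Hz, 24 Hz}.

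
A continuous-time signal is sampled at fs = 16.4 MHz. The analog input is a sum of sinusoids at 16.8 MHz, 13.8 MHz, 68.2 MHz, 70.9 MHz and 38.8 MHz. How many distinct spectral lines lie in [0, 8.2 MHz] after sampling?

4

fs/2 = 8.2 MHz.
16.8 MHz mod fs = 0.4 MHz.
0.4 MHz ≤ fs/2 = 8.2 MHz, appears at 0.4 MHz.
13.8 MHz > fs/2 = 8.2 MHz, folds to fs − 13.8 MHz = 2.6 MHz.
68.2 MHz mod fs = 2.6 MHz.
2.6 MHz ≤ fs/2 = 8.2 MHz, appears at 2.6 MHz.
70.9 MHz mod fs = 5.3 MHz.
5.3 MHz ≤ fs/2 = 8.2 MHz, appears at 5.3 MHz.
38.8 MHz mod fs = 6 MHz.
6 MHz ≤ fs/2 = 8.2 MHz, appears at 6 MHz.
Distinct values: {0.4 MHz, 2.6 MHz, 5.3 MHz, 6 MHz} → 4.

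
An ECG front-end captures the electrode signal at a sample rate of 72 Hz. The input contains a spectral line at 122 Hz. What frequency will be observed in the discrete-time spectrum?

122 Hz mod fs = 50 Hz.
50 Hz > fs/2 = 36 Hz, folds to fs − 50 Hz = 22 Hz.

22 Hz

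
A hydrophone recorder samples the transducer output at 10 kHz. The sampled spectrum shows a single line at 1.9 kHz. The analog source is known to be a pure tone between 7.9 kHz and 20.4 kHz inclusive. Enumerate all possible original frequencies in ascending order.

Frequencies that alias to 1.9 kHz are k·fs ± 1.9 kHz for integer k ≥ 0.
k=0: 1.9 kHz.
k=1: 8.1 kHz, 11.9 kHz.
k=2: 18.1 kHz, 21.9 kHz.
k=3: 28.1 kHz, 31.9 kHz.
Within [7.9 kHz, 20.4 kHz]: 8.1 kHz, 11.9 kHz, 18.1 kHz.

8.1 kHz, 11.9 kHz, 18.1 kHz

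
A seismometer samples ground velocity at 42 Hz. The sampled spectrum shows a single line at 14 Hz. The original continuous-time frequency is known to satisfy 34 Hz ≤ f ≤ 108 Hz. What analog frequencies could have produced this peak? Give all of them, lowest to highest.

56 Hz, 70 Hz, 98 Hz

Frequencies that alias to 14 Hz are k·fs ± 14 Hz for integer k ≥ 0.
k=0: 14 Hz.
k=1: 28 Hz, 56 Hz.
k=2: 70 Hz, 98 Hz.
k=3: 112 Hz, 140 Hz.
Within [34 Hz, 108 Hz]: 56 Hz, 70 Hz, 98 Hz.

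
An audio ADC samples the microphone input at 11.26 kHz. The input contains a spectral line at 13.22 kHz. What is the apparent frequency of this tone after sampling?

1.96 kHz

13.22 kHz mod fs = 1.96 kHz.
1.96 kHz ≤ fs/2 = 5.63 kHz, appears at 1.96 kHz.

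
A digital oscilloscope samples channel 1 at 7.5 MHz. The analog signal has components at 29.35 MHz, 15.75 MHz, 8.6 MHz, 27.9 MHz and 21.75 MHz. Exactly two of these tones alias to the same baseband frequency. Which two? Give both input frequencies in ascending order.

15.75 MHz, 21.75 MHz

fs/2 = 3.75 MHz.
29.35 MHz mod fs = 6.85 MHz.
6.85 MHz > fs/2 = 3.75 MHz, folds to fs − 6.85 MHz = 0.65 MHz.
15.75 MHz mod fs = 0.75 MHz.
0.75 MHz ≤ fs/2 = 3.75 MHz, appears at 0.75 MHz.
8.6 MHz mod fs = 1.1 MHz.
1.1 MHz ≤ fs/2 = 3.75 MHz, appears at 1.1 MHz.
27.9 MHz mod fs = 5.4 MHz.
5.4 MHz > fs/2 = 3.75 MHz, folds to fs − 5.4 MHz = 2.1 MHz.
21.75 MHz mod fs = 6.75 MHz.
6.75 MHz > fs/2 = 3.75 MHz, folds to fs − 6.75 MHz = 0.75 MHz.
15.75 MHz and 21.75 MHz both map to 0.75 MHz.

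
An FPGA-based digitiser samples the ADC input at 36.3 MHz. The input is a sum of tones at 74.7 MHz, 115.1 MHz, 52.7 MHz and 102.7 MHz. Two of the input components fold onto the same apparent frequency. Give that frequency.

6.2 MHz

fs/2 = 18.15 MHz.
74.7 MHz mod fs = 2.1 MHz.
2.1 MHz ≤ fs/2 = 18.15 MHz, appears at 2.1 MHz.
115.1 MHz mod fs = 6.2 MHz.
6.2 MHz ≤ fs/2 = 18.15 MHz, appears at 6.2 MHz.
52.7 MHz mod fs = 16.4 MHz.
16.4 MHz ≤ fs/2 = 18.15 MHz, appears at 16.4 MHz.
102.7 MHz mod fs = 30.1 MHz.
30.1 MHz > fs/2 = 18.15 MHz, folds to fs − 30.1 MHz = 6.2 MHz.
102.7 MHz and 115.1 MHz both map to 6.2 MHz.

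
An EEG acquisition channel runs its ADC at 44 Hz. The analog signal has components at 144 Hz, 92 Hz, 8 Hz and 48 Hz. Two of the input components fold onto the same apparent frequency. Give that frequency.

fs/2 = 22 Hz.
144 Hz mod fs = 12 Hz.
12 Hz ≤ fs/2 = 22 Hz, appears at 12 Hz.
92 Hz mod fs = 4 Hz.
4 Hz ≤ fs/2 = 22 Hz, appears at 4 Hz.
8 Hz ≤ fs/2 = 22 Hz, passes unchanged.
48 Hz mod fs = 4 Hz.
4 Hz ≤ fs/2 = 22 Hz, appears at 4 Hz.
48 Hz and 92 Hz both map to 4 Hz.

4 Hz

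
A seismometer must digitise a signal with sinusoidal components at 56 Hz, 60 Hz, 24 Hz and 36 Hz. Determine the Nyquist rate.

120 Hz

Highest-frequency component: 60 Hz.
Nyquist rate = 2 × 60 Hz = 120 Hz.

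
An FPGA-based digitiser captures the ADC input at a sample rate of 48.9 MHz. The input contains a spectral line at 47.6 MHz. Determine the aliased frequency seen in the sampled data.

1.3 MHz

47.6 MHz > fs/2 = 24.45 MHz, folds to fs − 47.6 MHz = 1.3 MHz.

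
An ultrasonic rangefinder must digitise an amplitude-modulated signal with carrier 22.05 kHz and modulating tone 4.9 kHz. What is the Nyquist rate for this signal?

53.9 kHz

AM sidebands sit at fc ± fm = 17.15 kHz and 26.95 kHz.
Highest-frequency component: 26.95 kHz.
Nyquist rate = 2 × 26.95 kHz = 53.9 kHz.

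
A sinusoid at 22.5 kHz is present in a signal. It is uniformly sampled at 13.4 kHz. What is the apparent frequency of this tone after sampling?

22.5 kHz mod fs = 9.1 kHz.
9.1 kHz > fs/2 = 6.7 kHz, folds to fs − 9.1 kHz = 4.3 kHz.

4.3 kHz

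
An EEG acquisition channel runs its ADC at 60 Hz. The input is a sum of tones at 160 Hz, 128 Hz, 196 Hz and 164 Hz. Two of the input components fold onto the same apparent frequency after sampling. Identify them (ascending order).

164 Hz, 196 Hz

fs/2 = 30 Hz.
160 Hz mod fs = 40 Hz.
40 Hz > fs/2 = 30 Hz, folds to fs − 40 Hz = 20 Hz.
128 Hz mod fs = 8 Hz.
8 Hz ≤ fs/2 = 30 Hz, appears at 8 Hz.
196 Hz mod fs = 16 Hz.
16 Hz ≤ fs/2 = 30 Hz, appears at 16 Hz.
164 Hz mod fs = 44 Hz.
44 Hz > fs/2 = 30 Hz, folds to fs − 44 Hz = 16 Hz.
164 Hz and 196 Hz both map to 16 Hz.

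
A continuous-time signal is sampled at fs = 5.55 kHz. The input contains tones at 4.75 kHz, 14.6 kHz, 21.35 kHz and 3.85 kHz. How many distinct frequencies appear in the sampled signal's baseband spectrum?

4

fs/2 = 2.775 kHz.
4.75 kHz > fs/2 = 2.775 kHz, folds to fs − 4.75 kHz = 0.8 kHz.
14.6 kHz mod fs = 3.5 kHz.
3.5 kHz > fs/2 = 2.775 kHz, folds to fs − 3.5 kHz = 2.05 kHz.
21.35 kHz mod fs = 4.7 kHz.
4.7 kHz > fs/2 = 2.775 kHz, folds to fs − 4.7 kHz = 0.85 kHz.
3.85 kHz > fs/2 = 2.775 kHz, folds to fs − 3.85 kHz = 1.7 kHz.
Distinct values: {0.8 kHz, 0.85 kHz, 1.7 kHz, 2.05 kHz} → 4.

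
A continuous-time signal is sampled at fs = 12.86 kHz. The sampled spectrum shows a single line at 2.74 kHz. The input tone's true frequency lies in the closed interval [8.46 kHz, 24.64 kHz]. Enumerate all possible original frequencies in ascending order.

10.12 kHz, 15.6 kHz, 22.98 kHz

Frequencies that alias to 2.74 kHz are k·fs ± 2.74 kHz for integer k ≥ 0.
k=0: 2.74 kHz.
k=1: 10.12 kHz, 15.6 kHz.
k=2: 22.98 kHz, 28.46 kHz.
k=3: 35.84 kHz, 41.32 kHz.
Within [8.46 kHz, 24.64 kHz]: 10.12 kHz, 15.6 kHz, 22.98 kHz.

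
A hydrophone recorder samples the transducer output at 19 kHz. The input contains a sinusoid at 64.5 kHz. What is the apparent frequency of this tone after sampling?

64.5 kHz mod fs = 7.5 kHz.
7.5 kHz ≤ fs/2 = 9.5 kHz, appears at 7.5 kHz.

7.5 kHz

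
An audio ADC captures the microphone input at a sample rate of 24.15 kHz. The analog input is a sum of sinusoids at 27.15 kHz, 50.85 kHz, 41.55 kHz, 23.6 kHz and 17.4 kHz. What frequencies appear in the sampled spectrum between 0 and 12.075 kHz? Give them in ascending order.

fs/2 = 12.075 kHz.
27.15 kHz mod fs = 3 kHz.
3 kHz ≤ fs/2 = 12.075 kHz, appears at 3 kHz.
50.85 kHz mod fs = 2.55 kHz.
2.55 kHz ≤ fs/2 = 12.075 kHz, appears at 2.55 kHz.
41.55 kHz mod fs = 17.4 kHz.
17.4 kHz > fs/2 = 12.075 kHz, folds to fs − 17.4 kHz = 6.75 kHz.
23.6 kHz > fs/2 = 12.075 kHz, folds to fs − 23.6 kHz = 0.55 kHz.
17.4 kHz > fs/2 = 12.075 kHz, folds to fs − 17.4 kHz = 6.75 kHz.
Distinct values: {0.55 kHz, 2.55 kHz, 3 kHz, 6.75 kHz}.

0.55 kHz, 2.55 kHz, 3 kHz, 6.75 kHz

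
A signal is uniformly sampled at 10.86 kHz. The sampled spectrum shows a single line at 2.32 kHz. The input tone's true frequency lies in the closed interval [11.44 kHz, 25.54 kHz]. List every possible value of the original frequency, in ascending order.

13.18 kHz, 19.4 kHz, 24.04 kHz

Frequencies that alias to 2.32 kHz are k·fs ± 2.32 kHz for integer k ≥ 0.
k=0: 2.32 kHz.
k=1: 8.54 kHz, 13.18 kHz.
k=2: 19.4 kHz, 24.04 kHz.
k=3: 30.26 kHz, 34.9 kHz.
Within [11.44 kHz, 25.54 kHz]: 13.18 kHz, 19.4 kHz, 24.04 kHz.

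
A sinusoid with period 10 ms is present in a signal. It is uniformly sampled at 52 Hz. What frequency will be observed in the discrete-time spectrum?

4 Hz

T = 10 ms → f = 1/T = 100 Hz.
100 Hz mod fs = 48 Hz.
48 Hz > fs/2 = 26 Hz, folds to fs − 48 Hz = 4 Hz.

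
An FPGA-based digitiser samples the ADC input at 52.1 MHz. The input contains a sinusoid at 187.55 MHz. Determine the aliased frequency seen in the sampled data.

187.55 MHz mod fs = 31.25 MHz.
31.25 MHz > fs/2 = 26.05 MHz, folds to fs − 31.25 MHz = 20.85 MHz.

20.85 MHz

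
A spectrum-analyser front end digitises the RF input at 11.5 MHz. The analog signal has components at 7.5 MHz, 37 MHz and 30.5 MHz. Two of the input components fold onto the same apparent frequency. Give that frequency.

fs/2 = 5.75 MHz.
7.5 MHz > fs/2 = 5.75 MHz, folds to fs − 7.5 MHz = 4 MHz.
37 MHz mod fs = 2.5 MHz.
2.5 MHz ≤ fs/2 = 5.75 MHz, appears at 2.5 MHz.
30.5 MHz mod fs = 7.5 MHz.
7.5 MHz > fs/2 = 5.75 MHz, folds to fs − 7.5 MHz = 4 MHz.
7.5 MHz and 30.5 MHz both map to 4 MHz.

4 MHz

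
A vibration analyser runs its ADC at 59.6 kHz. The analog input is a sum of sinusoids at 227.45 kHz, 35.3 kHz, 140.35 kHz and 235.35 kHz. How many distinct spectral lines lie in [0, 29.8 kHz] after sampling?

fs/2 = 29.8 kHz.
227.45 kHz mod fs = 48.65 kHz.
48.65 kHz > fs/2 = 29.8 kHz, folds to fs − 48.65 kHz = 10.95 kHz.
35.3 kHz > fs/2 = 29.8 kHz, folds to fs − 35.3 kHz = 24.3 kHz.
140.35 kHz mod fs = 21.15 kHz.
21.15 kHz ≤ fs/2 = 29.8 kHz, appears at 21.15 kHz.
235.35 kHz mod fs = 56.55 kHz.
56.55 kHz > fs/2 = 29.8 kHz, folds to fs − 56.55 kHz = 3.05 kHz.
Distinct values: {3.05 kHz, 10.95 kHz, 21.15 kHz, 24.3 kHz} → 4.

4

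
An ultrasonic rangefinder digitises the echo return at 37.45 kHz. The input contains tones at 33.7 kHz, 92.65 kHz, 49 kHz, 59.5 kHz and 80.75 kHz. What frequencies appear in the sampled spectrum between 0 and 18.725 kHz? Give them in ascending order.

3.75 kHz, 5.85 kHz, 11.55 kHz, 15.4 kHz, 17.75 kHz

fs/2 = 18.725 kHz.
33.7 kHz > fs/2 = 18.725 kHz, folds to fs − 33.7 kHz = 3.75 kHz.
92.65 kHz mod fs = 17.75 kHz.
17.75 kHz ≤ fs/2 = 18.725 kHz, appears at 17.75 kHz.
49 kHz mod fs = 11.55 kHz.
11.55 kHz ≤ fs/2 = 18.725 kHz, appears at 11.55 kHz.
59.5 kHz mod fs = 22.05 kHz.
22.05 kHz > fs/2 = 18.725 kHz, folds to fs − 22.05 kHz = 15.4 kHz.
80.75 kHz mod fs = 5.85 kHz.
5.85 kHz ≤ fs/2 = 18.725 kHz, appears at 5.85 kHz.
Distinct values: {3.75 kHz, 5.85 kHz, 11.55 kHz, 15.4 kHz, 17.75 kHz}.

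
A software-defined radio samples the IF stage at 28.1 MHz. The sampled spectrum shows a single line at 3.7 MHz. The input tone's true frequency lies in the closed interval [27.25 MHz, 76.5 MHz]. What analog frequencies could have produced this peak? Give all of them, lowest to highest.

Frequencies that alias to 3.7 MHz are k·fs ± 3.7 MHz for integer k ≥ 0.
k=0: 3.7 MHz.
k=1: 24.4 MHz, 31.8 MHz.
k=2: 52.5 MHz, 59.9 MHz.
k=3: 80.6 MHz, 88 MHz.
Within [27.25 MHz, 76.5 MHz]: 31.8 MHz, 52.5 MHz, 59.9 MHz.

31.8 MHz, 52.5 MHz, 59.9 MHz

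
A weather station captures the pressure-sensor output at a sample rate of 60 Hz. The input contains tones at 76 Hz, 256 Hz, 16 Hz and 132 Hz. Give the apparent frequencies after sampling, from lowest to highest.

fs/2 = 30 Hz.
76 Hz mod fs = 16 Hz.
16 Hz ≤ fs/2 = 30 Hz, appears at 16 Hz.
256 Hz mod fs = 16 Hz.
16 Hz ≤ fs/2 = 30 Hz, appears at 16 Hz.
16 Hz ≤ fs/2 = 30 Hz, passes unchanged.
132 Hz mod fs = 12 Hz.
12 Hz ≤ fs/2 = 30 Hz, appears at 12 Hz.
Distinct values: {12 Hz, 16 Hz}.

12 Hz, 16 Hz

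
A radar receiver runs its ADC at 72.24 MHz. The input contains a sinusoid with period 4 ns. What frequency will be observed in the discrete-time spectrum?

33.28 MHz

T = 4 ns → f = 1/T = 250 MHz.
250 MHz mod fs = 33.28 MHz.
33.28 MHz ≤ fs/2 = 36.12 MHz, appears at 33.28 MHz.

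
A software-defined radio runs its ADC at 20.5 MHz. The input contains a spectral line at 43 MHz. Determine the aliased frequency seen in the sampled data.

43 MHz mod fs = 2 MHz.
2 MHz ≤ fs/2 = 10.25 MHz, appears at 2 MHz.

2 MHz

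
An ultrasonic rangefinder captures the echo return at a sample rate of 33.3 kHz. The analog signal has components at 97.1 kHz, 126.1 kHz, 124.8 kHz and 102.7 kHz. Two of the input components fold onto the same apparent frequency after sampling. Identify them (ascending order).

fs/2 = 16.65 kHz.
97.1 kHz mod fs = 30.5 kHz.
30.5 kHz > fs/2 = 16.65 kHz, folds to fs − 30.5 kHz = 2.8 kHz.
126.1 kHz mod fs = 26.2 kHz.
26.2 kHz > fs/2 = 16.65 kHz, folds to fs − 26.2 kHz = 7.1 kHz.
124.8 kHz mod fs = 24.9 kHz.
24.9 kHz > fs/2 = 16.65 kHz, folds to fs − 24.9 kHz = 8.4 kHz.
102.7 kHz mod fs = 2.8 kHz.
2.8 kHz ≤ fs/2 = 16.65 kHz, appears at 2.8 kHz.
97.1 kHz and 102.7 kHz both map to 2.8 kHz.

97.1 kHz, 102.7 kHz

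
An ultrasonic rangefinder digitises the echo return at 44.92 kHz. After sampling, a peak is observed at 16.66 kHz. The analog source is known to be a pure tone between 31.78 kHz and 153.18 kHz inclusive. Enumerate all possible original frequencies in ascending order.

Frequencies that alias to 16.66 kHz are k·fs ± 16.66 kHz for integer k ≥ 0.
k=0: 16.66 kHz.
k=1: 28.26 kHz, 61.58 kHz.
k=2: 73.18 kHz, 106.5 kHz.
k=3: 118.1 kHz, 151.42 kHz.
k=4: 163.02 kHz, 196.34 kHz.
Within [31.78 kHz, 153.18 kHz]: 61.58 kHz, 73.18 kHz, 106.5 kHz, 118.1 kHz, 151.42 kHz.

61.58 kHz, 73.18 kHz, 106.5 kHz, 118.1 kHz, 151.42 kHz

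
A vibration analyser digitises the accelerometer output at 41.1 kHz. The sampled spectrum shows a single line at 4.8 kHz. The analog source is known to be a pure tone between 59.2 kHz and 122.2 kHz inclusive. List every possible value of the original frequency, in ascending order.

Frequencies that alias to 4.8 kHz are k·fs ± 4.8 kHz for integer k ≥ 0.
k=0: 4.8 kHz.
k=1: 36.3 kHz, 45.9 kHz.
k=2: 77.4 kHz, 87 kHz.
k=3: 118.5 kHz, 128.1 kHz.
k=4: 159.6 kHz, 169.2 kHz.
Within [59.2 kHz, 122.2 kHz]: 77.4 kHz, 87 kHz, 118.5 kHz.

77.4 kHz, 87 kHz, 118.5 kHz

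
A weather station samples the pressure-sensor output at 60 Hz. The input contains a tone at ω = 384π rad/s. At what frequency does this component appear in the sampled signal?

ω = 384π rad/s → f = ω/(2π) = 192 Hz.
192 Hz mod fs = 12 Hz.
12 Hz ≤ fs/2 = 30 Hz, appears at 12 Hz.

12 Hz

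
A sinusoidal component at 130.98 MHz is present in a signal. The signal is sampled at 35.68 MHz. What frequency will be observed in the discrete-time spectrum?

130.98 MHz mod fs = 23.94 MHz.
23.94 MHz > fs/2 = 17.84 MHz, folds to fs − 23.94 MHz = 11.74 MHz.

11.74 MHz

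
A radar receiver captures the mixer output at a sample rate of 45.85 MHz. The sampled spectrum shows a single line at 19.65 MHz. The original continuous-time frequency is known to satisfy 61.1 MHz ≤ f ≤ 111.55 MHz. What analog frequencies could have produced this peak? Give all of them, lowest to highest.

Frequencies that alias to 19.65 MHz are k·fs ± 19.65 MHz for integer k ≥ 0.
k=0: 19.65 MHz.
k=1: 26.2 MHz, 65.5 MHz.
k=2: 72.05 MHz, 111.35 MHz.
k=3: 117.9 MHz, 157.2 MHz.
Within [61.1 MHz, 111.55 MHz]: 65.5 MHz, 72.05 MHz, 111.35 MHz.

65.5 MHz, 72.05 MHz, 111.35 MHz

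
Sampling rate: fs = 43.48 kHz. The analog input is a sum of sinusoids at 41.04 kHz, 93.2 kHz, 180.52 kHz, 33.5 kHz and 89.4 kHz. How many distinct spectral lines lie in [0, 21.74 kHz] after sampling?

4

fs/2 = 21.74 kHz.
41.04 kHz > fs/2 = 21.74 kHz, folds to fs − 41.04 kHz = 2.44 kHz.
93.2 kHz mod fs = 6.24 kHz.
6.24 kHz ≤ fs/2 = 21.74 kHz, appears at 6.24 kHz.
180.52 kHz mod fs = 6.6 kHz.
6.6 kHz ≤ fs/2 = 21.74 kHz, appears at 6.6 kHz.
33.5 kHz > fs/2 = 21.74 kHz, folds to fs − 33.5 kHz = 9.98 kHz.
89.4 kHz mod fs = 2.44 kHz.
2.44 kHz ≤ fs/2 = 21.74 kHz, appears at 2.44 kHz.
Distinct values: {2.44 kHz, 6.24 kHz, 6.6 kHz, 9.98 kHz} → 4.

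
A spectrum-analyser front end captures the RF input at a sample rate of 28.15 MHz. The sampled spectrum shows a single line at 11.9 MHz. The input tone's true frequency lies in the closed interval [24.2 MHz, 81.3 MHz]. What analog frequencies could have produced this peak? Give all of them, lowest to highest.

40.05 MHz, 44.4 MHz, 68.2 MHz, 72.55 MHz

Frequencies that alias to 11.9 MHz are k·fs ± 11.9 MHz for integer k ≥ 0.
k=0: 11.9 MHz.
k=1: 16.25 MHz, 40.05 MHz.
k=2: 44.4 MHz, 68.2 MHz.
k=3: 72.55 MHz, 96.35 MHz.
k=4: 100.7 MHz, 124.5 MHz.
Within [24.2 MHz, 81.3 MHz]: 40.05 MHz, 44.4 MHz, 68.2 MHz, 72.55 MHz.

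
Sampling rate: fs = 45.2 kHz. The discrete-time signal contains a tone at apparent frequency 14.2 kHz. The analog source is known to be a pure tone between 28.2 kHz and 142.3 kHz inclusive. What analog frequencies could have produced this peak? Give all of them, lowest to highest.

Frequencies that alias to 14.2 kHz are k·fs ± 14.2 kHz for integer k ≥ 0.
k=0: 14.2 kHz.
k=1: 31 kHz, 59.4 kHz.
k=2: 76.2 kHz, 104.6 kHz.
k=3: 121.4 kHz, 149.8 kHz.
k=4: 166.6 kHz, 195 kHz.
Within [28.2 kHz, 142.3 kHz]: 31 kHz, 59.4 kHz, 76.2 kHz, 104.6 kHz, 121.4 kHz.

31 kHz, 59.4 kHz, 76.2 kHz, 104.6 kHz, 121.4 kHz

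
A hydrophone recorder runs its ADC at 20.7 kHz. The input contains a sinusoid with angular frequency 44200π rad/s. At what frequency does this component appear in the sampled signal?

ω = 44200π rad/s → f = ω/(2π) = 22100 Hz = 22.1 kHz.
22.1 kHz mod fs = 1.4 kHz.
1.4 kHz ≤ fs/2 = 10.35 kHz, appears at 1.4 kHz.

1.4 kHz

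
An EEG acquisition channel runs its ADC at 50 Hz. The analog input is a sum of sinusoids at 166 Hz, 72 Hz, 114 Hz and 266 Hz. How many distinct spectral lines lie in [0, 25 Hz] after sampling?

3

fs/2 = 25 Hz.
166 Hz mod fs = 16 Hz.
16 Hz ≤ fs/2 = 25 Hz, appears at 16 Hz.
72 Hz mod fs = 22 Hz.
22 Hz ≤ fs/2 = 25 Hz, appears at 22 Hz.
114 Hz mod fs = 14 Hz.
14 Hz ≤ fs/2 = 25 Hz, appears at 14 Hz.
266 Hz mod fs = 16 Hz.
16 Hz ≤ fs/2 = 25 Hz, appears at 16 Hz.
Distinct values: {14 Hz, 16 Hz, 22 Hz} → 3.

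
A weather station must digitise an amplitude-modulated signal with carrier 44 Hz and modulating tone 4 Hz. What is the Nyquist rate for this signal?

96 Hz

AM sidebands sit at fc ± fm = 40 Hz and 48 Hz.
Highest-frequency component: 48 Hz.
Nyquist rate = 2 × 48 Hz = 96 Hz.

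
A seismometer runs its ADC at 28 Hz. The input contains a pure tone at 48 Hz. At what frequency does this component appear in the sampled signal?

48 Hz mod fs = 20 Hz.
20 Hz > fs/2 = 14 Hz, folds to fs − 20 Hz = 8 Hz.

8 Hz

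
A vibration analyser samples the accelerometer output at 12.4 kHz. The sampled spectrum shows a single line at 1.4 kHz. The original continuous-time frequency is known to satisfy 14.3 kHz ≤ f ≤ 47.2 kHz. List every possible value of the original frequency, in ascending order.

23.4 kHz, 26.2 kHz, 35.8 kHz, 38.6 kHz

Frequencies that alias to 1.4 kHz are k·fs ± 1.4 kHz for integer k ≥ 0.
k=0: 1.4 kHz.
k=1: 11 kHz, 13.8 kHz.
k=2: 23.4 kHz, 26.2 kHz.
k=3: 35.8 kHz, 38.6 kHz.
k=4: 48.2 kHz, 51 kHz.
Within [14.3 kHz, 47.2 kHz]: 23.4 kHz, 26.2 kHz, 35.8 kHz, 38.6 kHz.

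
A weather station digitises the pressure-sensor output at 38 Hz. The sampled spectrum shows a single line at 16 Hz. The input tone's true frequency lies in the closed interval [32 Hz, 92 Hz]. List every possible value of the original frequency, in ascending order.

54 Hz, 60 Hz, 92 Hz

Frequencies that alias to 16 Hz are k·fs ± 16 Hz for integer k ≥ 0.
k=0: 16 Hz.
k=1: 22 Hz, 54 Hz.
k=2: 60 Hz, 92 Hz.
k=3: 98 Hz, 130 Hz.
Within [32 Hz, 92 Hz]: 54 Hz, 60 Hz, 92 Hz.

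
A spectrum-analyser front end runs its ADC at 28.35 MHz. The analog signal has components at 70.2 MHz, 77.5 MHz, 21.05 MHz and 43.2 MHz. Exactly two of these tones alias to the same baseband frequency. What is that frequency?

fs/2 = 14.175 MHz.
70.2 MHz mod fs = 13.5 MHz.
13.5 MHz ≤ fs/2 = 14.175 MHz, appears at 13.5 MHz.
77.5 MHz mod fs = 20.8 MHz.
20.8 MHz > fs/2 = 14.175 MHz, folds to fs − 20.8 MHz = 7.55 MHz.
21.05 MHz > fs/2 = 14.175 MHz, folds to fs − 21.05 MHz = 7.3 MHz.
43.2 MHz mod fs = 14.85 MHz.
14.85 MHz > fs/2 = 14.175 MHz, folds to fs − 14.85 MHz = 13.5 MHz.
43.2 MHz and 70.2 MHz both map to 13.5 MHz.

13.5 MHz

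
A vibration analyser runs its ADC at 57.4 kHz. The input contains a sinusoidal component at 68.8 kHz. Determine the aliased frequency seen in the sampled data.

68.8 kHz mod fs = 11.4 kHz.
11.4 kHz ≤ fs/2 = 28.7 kHz, appears at 11.4 kHz.

11.4 kHz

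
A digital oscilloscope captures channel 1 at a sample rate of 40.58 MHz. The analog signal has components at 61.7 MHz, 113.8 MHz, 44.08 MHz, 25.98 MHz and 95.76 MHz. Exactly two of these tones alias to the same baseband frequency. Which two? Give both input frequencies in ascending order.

25.98 MHz, 95.76 MHz

fs/2 = 20.29 MHz.
61.7 MHz mod fs = 21.12 MHz.
21.12 MHz > fs/2 = 20.29 MHz, folds to fs − 21.12 MHz = 19.46 MHz.
113.8 MHz mod fs = 32.64 MHz.
32.64 MHz > fs/2 = 20.29 MHz, folds to fs − 32.64 MHz = 7.94 MHz.
44.08 MHz mod fs = 3.5 MHz.
3.5 MHz ≤ fs/2 = 20.29 MHz, appears at 3.5 MHz.
25.98 MHz > fs/2 = 20.29 MHz, folds to fs − 25.98 MHz = 14.6 MHz.
95.76 MHz mod fs = 14.6 MHz.
14.6 MHz ≤ fs/2 = 20.29 MHz, appears at 14.6 MHz.
25.98 MHz and 95.76 MHz both map to 14.6 MHz.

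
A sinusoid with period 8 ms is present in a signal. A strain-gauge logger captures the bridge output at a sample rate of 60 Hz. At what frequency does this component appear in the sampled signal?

5 Hz

T = 8 ms → f = 1/T = 125 Hz.
125 Hz mod fs = 5 Hz.
5 Hz ≤ fs/2 = 30 Hz, appears at 5 Hz.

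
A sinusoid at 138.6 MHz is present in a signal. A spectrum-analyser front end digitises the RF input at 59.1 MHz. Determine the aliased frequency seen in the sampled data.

20.4 MHz

138.6 MHz mod fs = 20.4 MHz.
20.4 MHz ≤ fs/2 = 29.55 MHz, appears at 20.4 MHz.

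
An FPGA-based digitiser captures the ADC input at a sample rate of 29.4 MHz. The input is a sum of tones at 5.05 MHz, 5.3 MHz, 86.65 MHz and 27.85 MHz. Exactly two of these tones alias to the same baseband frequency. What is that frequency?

fs/2 = 14.7 MHz.
5.05 MHz ≤ fs/2 = 14.7 MHz, passes unchanged.
5.3 MHz ≤ fs/2 = 14.7 MHz, passes unchanged.
86.65 MHz mod fs = 27.85 MHz.
27.85 MHz > fs/2 = 14.7 MHz, folds to fs − 27.85 MHz = 1.55 MHz.
27.85 MHz > fs/2 = 14.7 MHz, folds to fs − 27.85 MHz = 1.55 MHz.
27.85 MHz and 86.65 MHz both map to 1.55 MHz.

1.55 MHz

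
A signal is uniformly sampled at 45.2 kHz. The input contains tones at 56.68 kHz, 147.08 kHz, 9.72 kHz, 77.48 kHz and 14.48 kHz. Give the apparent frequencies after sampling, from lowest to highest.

9.72 kHz, 11.48 kHz, 12.92 kHz, 14.48 kHz

fs/2 = 22.6 kHz.
56.68 kHz mod fs = 11.48 kHz.
11.48 kHz ≤ fs/2 = 22.6 kHz, appears at 11.48 kHz.
147.08 kHz mod fs = 11.48 kHz.
11.48 kHz ≤ fs/2 = 22.6 kHz, appears at 11.48 kHz.
9.72 kHz ≤ fs/2 = 22.6 kHz, passes unchanged.
77.48 kHz mod fs = 32.28 kHz.
32.28 kHz > fs/2 = 22.6 kHz, folds to fs − 32.28 kHz = 12.92 kHz.
14.48 kHz ≤ fs/2 = 22.6 kHz, passes unchanged.
Distinct values: {9.72 kHz, 11.48 kHz, 12.92 kHz, 14.48 kHz}.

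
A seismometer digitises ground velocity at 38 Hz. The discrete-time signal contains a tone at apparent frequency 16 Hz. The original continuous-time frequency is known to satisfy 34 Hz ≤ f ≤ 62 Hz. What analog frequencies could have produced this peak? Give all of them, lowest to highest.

54 Hz, 60 Hz

Frequencies that alias to 16 Hz are k·fs ± 16 Hz for integer k ≥ 0.
k=0: 16 Hz.
k=1: 22 Hz, 54 Hz.
k=2: 60 Hz, 92 Hz.
k=3: 98 Hz, 130 Hz.
Within [34 Hz, 62 Hz]: 54 Hz, 60 Hz.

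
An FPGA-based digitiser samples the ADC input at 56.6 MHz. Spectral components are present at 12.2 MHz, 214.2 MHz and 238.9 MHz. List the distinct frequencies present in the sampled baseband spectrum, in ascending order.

fs/2 = 28.3 MHz.
12.2 MHz ≤ fs/2 = 28.3 MHz, passes unchanged.
214.2 MHz mod fs = 44.4 MHz.
44.4 MHz > fs/2 = 28.3 MHz, folds to fs − 44.4 MHz = 12.2 MHz.
238.9 MHz mod fs = 12.5 MHz.
12.5 MHz ≤ fs/2 = 28.3 MHz, appears at 12.5 MHz.
Distinct values: {12.2 MHz, 12.5 MHz}.

12.2 MHz, 12.5 MHz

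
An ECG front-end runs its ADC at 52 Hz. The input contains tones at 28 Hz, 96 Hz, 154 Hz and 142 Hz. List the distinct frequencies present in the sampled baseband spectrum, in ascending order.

fs/2 = 26 Hz.
28 Hz > fs/2 = 26 Hz, folds to fs − 28 Hz = 24 Hz.
96 Hz mod fs = 44 Hz.
44 Hz > fs/2 = 26 Hz, folds to fs − 44 Hz = 8 Hz.
154 Hz mod fs = 50 Hz.
50 Hz > fs/2 = 26 Hz, folds to fs − 50 Hz = 2 Hz.
142 Hz mod fs = 38 Hz.
38 Hz > fs/2 = 26 Hz, folds to fs − 38 Hz = 14 Hz.
Distinct values: {2 Hz, 8 Hz, 14 Hz, 24 Hz}.

2 Hz, 8 Hz, 14 Hz, 24 Hz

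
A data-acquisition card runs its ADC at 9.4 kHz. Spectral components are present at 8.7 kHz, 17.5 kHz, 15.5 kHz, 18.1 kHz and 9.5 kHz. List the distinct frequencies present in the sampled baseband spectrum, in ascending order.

0.1 kHz, 0.7 kHz, 1.3 kHz, 3.3 kHz

fs/2 = 4.7 kHz.
8.7 kHz > fs/2 = 4.7 kHz, folds to fs − 8.7 kHz = 0.7 kHz.
17.5 kHz mod fs = 8.1 kHz.
8.1 kHz > fs/2 = 4.7 kHz, folds to fs − 8.1 kHz = 1.3 kHz.
15.5 kHz mod fs = 6.1 kHz.
6.1 kHz > fs/2 = 4.7 kHz, folds to fs − 6.1 kHz = 3.3 kHz.
18.1 kHz mod fs = 8.7 kHz.
8.7 kHz > fs/2 = 4.7 kHz, folds to fs − 8.7 kHz = 0.7 kHz.
9.5 kHz mod fs = 0.1 kHz.
0.1 kHz ≤ fs/2 = 4.7 kHz, appears at 0.1 kHz.
Distinct values: {0.1 kHz, 0.7 kHz, 1.3 kHz, 3.3 kHz}.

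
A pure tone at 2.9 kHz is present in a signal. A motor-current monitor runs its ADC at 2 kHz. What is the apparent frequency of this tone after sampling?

0.9 kHz

2.9 kHz mod fs = 0.9 kHz.
0.9 kHz ≤ fs/2 = 1 kHz, appears at 0.9 kHz.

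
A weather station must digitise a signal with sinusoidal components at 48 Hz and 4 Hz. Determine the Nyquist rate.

96 Hz

Highest-frequency component: 48 Hz.
Nyquist rate = 2 × 48 Hz = 96 Hz.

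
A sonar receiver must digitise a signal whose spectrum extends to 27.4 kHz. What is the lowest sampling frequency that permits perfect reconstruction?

54.8 kHz

Nyquist rate = 2 × 27.4 kHz = 54.8 kHz.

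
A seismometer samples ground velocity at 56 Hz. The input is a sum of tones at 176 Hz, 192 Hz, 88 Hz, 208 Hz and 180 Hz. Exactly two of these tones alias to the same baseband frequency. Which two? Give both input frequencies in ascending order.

fs/2 = 28 Hz.
176 Hz mod fs = 8 Hz.
8 Hz ≤ fs/2 = 28 Hz, appears at 8 Hz.
192 Hz mod fs = 24 Hz.
24 Hz ≤ fs/2 = 28 Hz, appears at 24 Hz.
88 Hz mod fs = 32 Hz.
32 Hz > fs/2 = 28 Hz, folds to fs − 32 Hz = 24 Hz.
208 Hz mod fs = 40 Hz.
40 Hz > fs/2 = 28 Hz, folds to fs − 40 Hz = 16 Hz.
180 Hz mod fs = 12 Hz.
12 Hz ≤ fs/2 = 28 Hz, appears at 12 Hz.
88 Hz and 192 Hz both map to 24 Hz.

88 Hz, 192 Hz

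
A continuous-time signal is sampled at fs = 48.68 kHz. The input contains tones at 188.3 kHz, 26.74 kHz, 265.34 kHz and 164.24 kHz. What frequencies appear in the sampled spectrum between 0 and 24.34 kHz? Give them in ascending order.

6.42 kHz, 18.2 kHz, 21.94 kHz

fs/2 = 24.34 kHz.
188.3 kHz mod fs = 42.26 kHz.
42.26 kHz > fs/2 = 24.34 kHz, folds to fs − 42.26 kHz = 6.42 kHz.
26.74 kHz > fs/2 = 24.34 kHz, folds to fs − 26.74 kHz = 21.94 kHz.
265.34 kHz mod fs = 21.94 kHz.
21.94 kHz ≤ fs/2 = 24.34 kHz, appears at 21.94 kHz.
164.24 kHz mod fs = 18.2 kHz.
18.2 kHz ≤ fs/2 = 24.34 kHz, appears at 18.2 kHz.
Distinct values: {6.42 kHz, 18.2 kHz, 21.94 kHz}.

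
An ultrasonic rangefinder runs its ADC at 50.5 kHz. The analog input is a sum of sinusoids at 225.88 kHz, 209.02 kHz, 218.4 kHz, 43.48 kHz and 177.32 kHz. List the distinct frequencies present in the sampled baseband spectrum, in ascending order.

7.02 kHz, 16.4 kHz, 23.88 kHz, 24.68 kHz

fs/2 = 25.25 kHz.
225.88 kHz mod fs = 23.88 kHz.
23.88 kHz ≤ fs/2 = 25.25 kHz, appears at 23.88 kHz.
209.02 kHz mod fs = 7.02 kHz.
7.02 kHz ≤ fs/2 = 25.25 kHz, appears at 7.02 kHz.
218.4 kHz mod fs = 16.4 kHz.
16.4 kHz ≤ fs/2 = 25.25 kHz, appears at 16.4 kHz.
43.48 kHz > fs/2 = 25.25 kHz, folds to fs − 43.48 kHz = 7.02 kHz.
177.32 kHz mod fs = 25.82 kHz.
25.82 kHz > fs/2 = 25.25 kHz, folds to fs − 25.82 kHz = 24.68 kHz.
Distinct values: {7.02 kHz, 16.4 kHz, 23.88 kHz, 24.68 kHz}.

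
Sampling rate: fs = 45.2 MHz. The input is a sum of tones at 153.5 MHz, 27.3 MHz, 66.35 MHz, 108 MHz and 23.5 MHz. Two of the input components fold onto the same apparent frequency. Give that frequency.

17.9 MHz

fs/2 = 22.6 MHz.
153.5 MHz mod fs = 17.9 MHz.
17.9 MHz ≤ fs/2 = 22.6 MHz, appears at 17.9 MHz.
27.3 MHz > fs/2 = 22.6 MHz, folds to fs − 27.3 MHz = 17.9 MHz.
66.35 MHz mod fs = 21.15 MHz.
21.15 MHz ≤ fs/2 = 22.6 MHz, appears at 21.15 MHz.
108 MHz mod fs = 17.6 MHz.
17.6 MHz ≤ fs/2 = 22.6 MHz, appears at 17.6 MHz.
23.5 MHz > fs/2 = 22.6 MHz, folds to fs − 23.5 MHz = 21.7 MHz.
27.3 MHz and 153.5 MHz both map to 17.9 MHz.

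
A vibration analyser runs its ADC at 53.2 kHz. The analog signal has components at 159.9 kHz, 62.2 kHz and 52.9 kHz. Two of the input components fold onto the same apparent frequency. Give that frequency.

0.3 kHz

fs/2 = 26.6 kHz.
159.9 kHz mod fs = 0.3 kHz.
0.3 kHz ≤ fs/2 = 26.6 kHz, appears at 0.3 kHz.
62.2 kHz mod fs = 9 kHz.
9 kHz ≤ fs/2 = 26.6 kHz, appears at 9 kHz.
52.9 kHz > fs/2 = 26.6 kHz, folds to fs − 52.9 kHz = 0.3 kHz.
52.9 kHz and 159.9 kHz both map to 0.3 kHz.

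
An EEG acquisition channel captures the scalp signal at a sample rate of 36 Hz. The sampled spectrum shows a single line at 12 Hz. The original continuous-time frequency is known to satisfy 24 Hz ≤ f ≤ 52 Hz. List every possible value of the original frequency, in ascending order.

24 Hz, 48 Hz

Frequencies that alias to 12 Hz are k·fs ± 12 Hz for integer k ≥ 0.
k=0: 12 Hz.
k=1: 24 Hz, 48 Hz.
k=2: 60 Hz, 84 Hz.
Within [24 Hz, 52 Hz]: 24 Hz, 48 Hz.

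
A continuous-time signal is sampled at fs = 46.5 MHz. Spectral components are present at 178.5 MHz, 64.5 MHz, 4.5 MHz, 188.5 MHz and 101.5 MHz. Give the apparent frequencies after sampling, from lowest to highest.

2.5 MHz, 4.5 MHz, 7.5 MHz, 8.5 MHz, 18 MHz

fs/2 = 23.25 MHz.
178.5 MHz mod fs = 39 MHz.
39 MHz > fs/2 = 23.25 MHz, folds to fs − 39 MHz = 7.5 MHz.
64.5 MHz mod fs = 18 MHz.
18 MHz ≤ fs/2 = 23.25 MHz, appears at 18 MHz.
4.5 MHz ≤ fs/2 = 23.25 MHz, passes unchanged.
188.5 MHz mod fs = 2.5 MHz.
2.5 MHz ≤ fs/2 = 23.25 MHz, appears at 2.5 MHz.
101.5 MHz mod fs = 8.5 MHz.
8.5 MHz ≤ fs/2 = 23.25 MHz, appears at 8.5 MHz.
Distinct values: {2.5 MHz, 4.5 MHz, 7.5 MHz, 8.5 MHz, 18 MHz}.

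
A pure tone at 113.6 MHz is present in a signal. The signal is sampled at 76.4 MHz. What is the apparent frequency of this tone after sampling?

113.6 MHz mod fs = 37.2 MHz.
37.2 MHz ≤ fs/2 = 38.2 MHz, appears at 37.2 MHz.

37.2 MHz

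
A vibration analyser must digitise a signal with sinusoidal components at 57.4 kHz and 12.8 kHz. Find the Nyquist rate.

114.8 kHz

Highest-frequency component: 57.4 kHz.
Nyquist rate = 2 × 57.4 kHz = 114.8 kHz.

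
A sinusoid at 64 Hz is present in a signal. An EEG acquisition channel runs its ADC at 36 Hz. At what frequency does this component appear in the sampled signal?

64 Hz mod fs = 28 Hz.
28 Hz > fs/2 = 18 Hz, folds to fs − 28 Hz = 8 Hz.

8 Hz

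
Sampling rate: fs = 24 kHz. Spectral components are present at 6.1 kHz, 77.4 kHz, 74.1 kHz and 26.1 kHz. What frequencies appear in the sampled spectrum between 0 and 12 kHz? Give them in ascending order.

2.1 kHz, 5.4 kHz, 6.1 kHz

fs/2 = 12 kHz.
6.1 kHz ≤ fs/2 = 12 kHz, passes unchanged.
77.4 kHz mod fs = 5.4 kHz.
5.4 kHz ≤ fs/2 = 12 kHz, appears at 5.4 kHz.
74.1 kHz mod fs = 2.1 kHz.
2.1 kHz ≤ fs/2 = 12 kHz, appears at 2.1 kHz.
26.1 kHz mod fs = 2.1 kHz.
2.1 kHz ≤ fs/2 = 12 kHz, appears at 2.1 kHz.
Distinct values: {2.1 kHz, 5.4 kHz, 6.1 kHz}.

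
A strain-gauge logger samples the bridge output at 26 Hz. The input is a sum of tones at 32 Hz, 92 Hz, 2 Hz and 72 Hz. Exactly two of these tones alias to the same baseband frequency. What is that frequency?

6 Hz

fs/2 = 13 Hz.
32 Hz mod fs = 6 Hz.
6 Hz ≤ fs/2 = 13 Hz, appears at 6 Hz.
92 Hz mod fs = 14 Hz.
14 Hz > fs/2 = 13 Hz, folds to fs − 14 Hz = 12 Hz.
2 Hz ≤ fs/2 = 13 Hz, passes unchanged.
72 Hz mod fs = 20 Hz.
20 Hz > fs/2 = 13 Hz, folds to fs − 20 Hz = 6 Hz.
32 Hz and 72 Hz both map to 6 Hz.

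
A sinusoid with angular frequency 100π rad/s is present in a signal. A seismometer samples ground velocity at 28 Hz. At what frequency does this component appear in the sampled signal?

6 Hz

ω = 100π rad/s → f = ω/(2π) = 50 Hz.
50 Hz mod fs = 22 Hz.
22 Hz > fs/2 = 14 Hz, folds to fs − 22 Hz = 6 Hz.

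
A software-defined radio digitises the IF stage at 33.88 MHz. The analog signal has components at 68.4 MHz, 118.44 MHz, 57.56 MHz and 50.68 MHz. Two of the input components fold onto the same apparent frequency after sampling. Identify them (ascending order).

50.68 MHz, 118.44 MHz

fs/2 = 16.94 MHz.
68.4 MHz mod fs = 0.64 MHz.
0.64 MHz ≤ fs/2 = 16.94 MHz, appears at 0.64 MHz.
118.44 MHz mod fs = 16.8 MHz.
16.8 MHz ≤ fs/2 = 16.94 MHz, appears at 16.8 MHz.
57.56 MHz mod fs = 23.68 MHz.
23.68 MHz > fs/2 = 16.94 MHz, folds to fs − 23.68 MHz = 10.2 MHz.
50.68 MHz mod fs = 16.8 MHz.
16.8 MHz ≤ fs/2 = 16.94 MHz, appears at 16.8 MHz.
50.68 MHz and 118.44 MHz both map to 16.8 MHz.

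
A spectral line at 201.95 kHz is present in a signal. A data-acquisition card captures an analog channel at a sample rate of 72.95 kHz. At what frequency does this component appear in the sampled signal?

201.95 kHz mod fs = 56.05 kHz.
56.05 kHz > fs/2 = 36.475 kHz, folds to fs − 56.05 kHz = 16.9 kHz.

16.9 kHz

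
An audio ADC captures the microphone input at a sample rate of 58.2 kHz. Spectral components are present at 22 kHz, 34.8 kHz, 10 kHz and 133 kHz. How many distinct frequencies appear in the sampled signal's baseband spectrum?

fs/2 = 29.1 kHz.
22 kHz ≤ fs/2 = 29.1 kHz, passes unchanged.
34.8 kHz > fs/2 = 29.1 kHz, folds to fs − 34.8 kHz = 23.4 kHz.
10 kHz ≤ fs/2 = 29.1 kHz, passes unchanged.
133 kHz mod fs = 16.6 kHz.
16.6 kHz ≤ fs/2 = 29.1 kHz, appears at 16.6 kHz.
Distinct values: {10 kHz, 16.6 kHz, 22 kHz, 23.4 kHz} → 4.

4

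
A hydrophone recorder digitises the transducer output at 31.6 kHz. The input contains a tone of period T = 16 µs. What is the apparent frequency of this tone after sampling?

T = 16 µs → f = 1/T = 62.5 kHz.
62.5 kHz mod fs = 30.9 kHz.
30.9 kHz > fs/2 = 15.8 kHz, folds to fs − 30.9 kHz = 0.7 kHz.

0.7 kHz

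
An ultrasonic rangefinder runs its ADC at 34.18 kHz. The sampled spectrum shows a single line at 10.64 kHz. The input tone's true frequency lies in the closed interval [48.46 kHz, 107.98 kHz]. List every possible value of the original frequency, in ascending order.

57.72 kHz, 79 kHz, 91.9 kHz

Frequencies that alias to 10.64 kHz are k·fs ± 10.64 kHz for integer k ≥ 0.
k=0: 10.64 kHz.
k=1: 23.54 kHz, 44.82 kHz.
k=2: 57.72 kHz, 79 kHz.
k=3: 91.9 kHz, 113.18 kHz.
k=4: 126.08 kHz, 147.36 kHz.
Within [48.46 kHz, 107.98 kHz]: 57.72 kHz, 79 kHz, 91.9 kHz.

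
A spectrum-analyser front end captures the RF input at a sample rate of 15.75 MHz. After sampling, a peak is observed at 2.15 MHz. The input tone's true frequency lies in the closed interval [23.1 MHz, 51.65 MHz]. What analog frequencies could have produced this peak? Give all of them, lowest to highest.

29.35 MHz, 33.65 MHz, 45.1 MHz, 49.4 MHz

Frequencies that alias to 2.15 MHz are k·fs ± 2.15 MHz for integer k ≥ 0.
k=0: 2.15 MHz.
k=1: 13.6 MHz, 17.9 MHz.
k=2: 29.35 MHz, 33.65 MHz.
k=3: 45.1 MHz, 49.4 MHz.
k=4: 60.85 MHz, 65.15 MHz.
Within [23.1 MHz, 51.65 MHz]: 29.35 MHz, 33.65 MHz, 45.1 MHz, 49.4 MHz.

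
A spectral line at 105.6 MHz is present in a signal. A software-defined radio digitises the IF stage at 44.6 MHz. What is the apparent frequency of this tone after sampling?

16.4 MHz

105.6 MHz mod fs = 16.4 MHz.
16.4 MHz ≤ fs/2 = 22.3 MHz, appears at 16.4 MHz.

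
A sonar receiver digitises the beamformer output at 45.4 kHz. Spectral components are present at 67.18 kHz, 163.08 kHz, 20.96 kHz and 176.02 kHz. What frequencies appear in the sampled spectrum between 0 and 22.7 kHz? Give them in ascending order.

fs/2 = 22.7 kHz.
67.18 kHz mod fs = 21.78 kHz.
21.78 kHz ≤ fs/2 = 22.7 kHz, appears at 21.78 kHz.
163.08 kHz mod fs = 26.88 kHz.
26.88 kHz > fs/2 = 22.7 kHz, folds to fs − 26.88 kHz = 18.52 kHz.
20.96 kHz ≤ fs/2 = 22.7 kHz, passes unchanged.
176.02 kHz mod fs = 39.82 kHz.
39.82 kHz > fs/2 = 22.7 kHz, folds to fs − 39.82 kHz = 5.58 kHz.
Distinct values: {5.58 kHz, 18.52 kHz, 20.96 kHz, 21.78 kHz}.

5.58 kHz, 18.52 kHz, 20.96 kHz, 21.78 kHz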